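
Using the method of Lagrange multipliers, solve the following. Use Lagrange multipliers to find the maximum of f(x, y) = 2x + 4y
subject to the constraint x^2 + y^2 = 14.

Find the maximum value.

Set up Lagrange conditions: grad f = lambda * grad g
  2 = 2*lambda*x
  4 = 2*lambda*y
From these: x/y = 2/4, so x = 2t, y = 4t for some t.
Substitute into constraint: (2t)^2 + (4t)^2 = 14
  t^2 * 20 = 14
  t = sqrt(14/20)
Maximum = 2*x + 4*y = (2^2 + 4^2)*t = 20 * sqrt(14/20) = sqrt(280)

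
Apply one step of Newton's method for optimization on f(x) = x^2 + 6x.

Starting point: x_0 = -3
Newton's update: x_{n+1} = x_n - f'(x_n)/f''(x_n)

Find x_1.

f(x) = x^2 + 6x
f'(x) = 2x + (6), f''(x) = 2
Newton step: x_1 = x_0 - f'(x_0)/f''(x_0)
f'(-3) = 0
x_1 = -3 - 0/2 = -3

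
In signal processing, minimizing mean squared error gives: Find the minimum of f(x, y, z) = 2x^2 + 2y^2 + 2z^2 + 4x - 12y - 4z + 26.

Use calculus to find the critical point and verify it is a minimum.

f(x,y,z) = 2x^2 + 2y^2 + 2z^2 + 4x - 12y - 4z + 26
df/dx = 4x + (4) = 0 => x = -1
df/dy = 4y + (-12) = 0 => y = 3
df/dz = 4z + (-4) = 0 => z = 1
f(-1,3,1) = 2*(-1)^2 + 2*(3)^2 + 2*(1)^2 + 4*(-1) + -12*(3) + -4*(1) + 26 = 4
Hessian is diagonal with entries 4, 4, 4 > 0, confirmed minimum.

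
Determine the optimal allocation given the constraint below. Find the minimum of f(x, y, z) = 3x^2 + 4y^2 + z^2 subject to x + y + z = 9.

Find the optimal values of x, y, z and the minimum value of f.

Using Lagrange multipliers on f = 3x^2 + 4y^2 + z^2 with constraint x + y + z = 9:
Conditions: 2*3*x = lambda, 2*4*y = lambda, 2*1*z = lambda
So x = lambda/6, y = lambda/8, z = lambda/2
Substituting into constraint: lambda * (19/24) = 9
lambda = 216/19
x = 36/19, y = 27/19, z = 108/19
Minimum value = 972/19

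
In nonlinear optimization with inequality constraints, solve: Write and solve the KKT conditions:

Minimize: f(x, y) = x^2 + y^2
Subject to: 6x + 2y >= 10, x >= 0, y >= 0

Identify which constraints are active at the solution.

KKT conditions for min x^2 + y^2 s.t. 6x + 2y >= 10, x >= 0, y >= 0:
Stationarity: 2x = mu*6 + mu_x, 2y = mu*2 + mu_y, with mu, mu_x, mu_y >= 0
Complementary slackness: mu*(6x + 2y - 10) = 0, mu_x*x = 0, mu_y*y = 0
(0, 0) is infeasible (6*0 + 2*0 < 10), so if mu = 0 stationarity would force x = mu_x/2 >= 0, y = mu_y/2 >= 0 with mu_x*x = mu_y*y = 0, i.e. x = y = 0: contradiction. Hence mu > 0 and 6x + 2y = 10 is active.
Try x > 0, y > 0 (so mu_x = mu_y = 0): x = 6*mu/2, y = 2*mu/2
Substitute: 6*(6*mu/2) + 2*(2*mu/2) = 10
  mu*40/2 = 10 => mu = 1/2
x* = 3/2 > 0, y* = 1/2 > 0, consistent with mu_x = mu_y = 0.
f is convex and the constraints are linear, so this KKT point is the global minimum.
f* = 5/2
Active constraints: 6x + 2y >= 10 (holds with equality, mu = 1/2 > 0); x >= 0 and y >= 0 are inactive (mu_x = mu_y = 0).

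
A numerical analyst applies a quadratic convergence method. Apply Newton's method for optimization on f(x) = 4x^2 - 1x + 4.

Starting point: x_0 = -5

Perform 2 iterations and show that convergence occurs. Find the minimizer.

f(x) = 4x^2 - 1x + 4, f'(x) = 8x + (-1), f''(x) = 8
Step 1: f'(-5) = -41, x_1 = -5 - -41/8 = 1/8
Step 2: f'(1/8) = 0, x_2 = 1/8 (converged)
Newton's method converges in 1 step for quadratics.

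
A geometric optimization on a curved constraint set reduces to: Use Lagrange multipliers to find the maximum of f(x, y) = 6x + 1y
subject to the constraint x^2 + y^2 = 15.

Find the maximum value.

Set up Lagrange conditions: grad f = lambda * grad g
  6 = 2*lambda*x
  1 = 2*lambda*y
From these: x/y = 6/1, so x = 6t, y = 1t for some t.
Substitute into constraint: (6t)^2 + (1t)^2 = 15
  t^2 * 37 = 15
  t = sqrt(15/37)
Maximum = 6*x + 1*y = (6^2 + 1^2)*t = 37 * sqrt(15/37) = sqrt(555)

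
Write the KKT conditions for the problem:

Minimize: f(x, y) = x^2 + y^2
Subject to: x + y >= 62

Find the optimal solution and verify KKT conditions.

KKT conditions for min x^2 + y^2 s.t. x + y >= 62:
Stationarity: 2x = mu, 2y = mu
So x = y = mu/2.
Complementary slackness: mu*(x + y - 62) = 0
Primal feasibility: x + y >= 62; dual feasibility: mu >= 0
If mu = 0 then x = y = 0, but 0 + 0 < 62 is infeasible, so the constraint is active.
Constraint active: x + y = 2*(mu/2) = 62 => mu = 62
x = y = 31, f = 1922
Verify: stationarity 2*31 = 62 = mu; primal 31 + 31 = 62 >= 62; dual mu = 62 >= 0; complementary slackness 62*(62 - 62) = 0. All KKT conditions hold.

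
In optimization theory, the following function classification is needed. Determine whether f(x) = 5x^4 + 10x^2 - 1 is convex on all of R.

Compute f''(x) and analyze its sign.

f(x) = 5x^4 + 10x^2 - 1
f'(x) = 20x^3 + 20x
f''(x) = 60x^2 + 20
f''(x) = 60x^2 + 20 >= 20 > 0 for all x
Therefore, f is convex on R.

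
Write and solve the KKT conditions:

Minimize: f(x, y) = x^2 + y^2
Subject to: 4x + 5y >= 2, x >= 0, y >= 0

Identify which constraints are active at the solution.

KKT conditions for min x^2 + y^2 s.t. 4x + 5y >= 2, x >= 0, y >= 0:
Stationarity: 2x = mu*4 + mu_x, 2y = mu*5 + mu_y, with mu, mu_x, mu_y >= 0
Complementary slackness: mu*(4x + 5y - 2) = 0, mu_x*x = 0, mu_y*y = 0
(0, 0) is infeasible (4*0 + 5*0 < 2), so if mu = 0 stationarity would force x = mu_x/2 >= 0, y = mu_y/2 >= 0 with mu_x*x = mu_y*y = 0, i.e. x = y = 0: contradiction. Hence mu > 0 and 4x + 5y = 2 is active.
Try x > 0, y > 0 (so mu_x = mu_y = 0): x = 4*mu/2, y = 5*mu/2
Substitute: 4*(4*mu/2) + 5*(5*mu/2) = 2
  mu*41/2 = 2 => mu = 4/41
x* = 8/41 > 0, y* = 10/41 > 0, consistent with mu_x = mu_y = 0.
f is convex and the constraints are linear, so this KKT point is the global minimum.
f* = 4/41
Active constraints: 4x + 5y >= 2 (holds with equality, mu = 4/41 > 0); x >= 0 and y >= 0 are inactive (mu_x = mu_y = 0).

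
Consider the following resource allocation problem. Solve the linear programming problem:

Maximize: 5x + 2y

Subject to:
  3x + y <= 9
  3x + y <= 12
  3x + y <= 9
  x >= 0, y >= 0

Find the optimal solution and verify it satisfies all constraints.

Feasible vertices: (0, 0), (0, 9), (3, 0)
Objective 5x + 2y at each vertex:
  (0, 0): 0
  (0, 9): 18
  (3, 0): 15
Maximum is 18 at (0, 9).
Verify constraints at (x, y) = (0, 9):
  3*0 + 1*9 = 9 <= 9 (active)
  3*0 + 1*9 = 9 <= 12
  3*0 + 1*9 = 9 <= 9 (active)
  x = 0 >= 0, y = 9 >= 0. All constraints satisfied.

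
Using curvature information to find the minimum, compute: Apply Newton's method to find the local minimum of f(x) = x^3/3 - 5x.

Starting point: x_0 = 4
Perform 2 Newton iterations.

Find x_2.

f(x) = x^3/3 - 5x
f'(x) = x^2 - 5, f''(x) = 2x
Newton update: x_{n+1} = x_n - (x_n^2 - 5)/(2*x_n)
Step 1: x_0 = 4, f'=11, f''=8, x_1 = 21/8
Step 2: x_1 = 21/8, f'=121/64, f''=21/4, x_2 = 761/336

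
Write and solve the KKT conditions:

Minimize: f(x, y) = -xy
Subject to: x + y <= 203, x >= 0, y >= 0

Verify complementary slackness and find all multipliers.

Problem: min -xy s.t. x + y <= 203 (multiplier lambda), x >= 0 (mu_x), y >= 0 (mu_y)
KKT stationarity: -y + lambda - mu_x = 0, -x + lambda - mu_y = 0, with lambda, mu_x, mu_y >= 0
Complementary slackness: lambda*(x + y - 203) = 0, mu_x*x = 0, mu_y*y = 0
If lambda = 0: y = -mu_x <= 0 and x = -mu_y <= 0 force x = y = 0 with f = 0; but x = y = 203/2 is feasible with f = -41209/4 < 0, so this is not the minimum. Hence lambda > 0 and x + y = 203.
Try x > 0, y > 0 (so mu_x = mu_y = 0): y = lambda, x = lambda => x = y = lambda
x + y = 203 => 2*lambda = 203 => lambda = 203/2
x* = y* = 203/2 > 0, consistent with mu_x = mu_y = 0.
(Any feasible point with x = 0 or y = 0 has f = 0 > -41209/4, so the minimum is not on those boundaries.)
min(-xy) = -41209/4 (i.e. max xy = 41209/4)
Multipliers: lambda = 203/2, mu_x = 0, mu_y = 0
Complementary slackness: lambda*(x + y - 203) = 203/2*(203/2 + 203/2 - 203) = 0, mu_x*x = 0*203/2 = 0, mu_y*y = 0*203/2 = 0. Satisfied.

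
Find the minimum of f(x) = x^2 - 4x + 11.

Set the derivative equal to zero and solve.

f(x) = x^2 - 4x + 11
f'(x) = 2x + (-4) = 0
x = 4/2 = 2
f(2) = 7
Since f''(x) = 2 > 0, this is a minimum.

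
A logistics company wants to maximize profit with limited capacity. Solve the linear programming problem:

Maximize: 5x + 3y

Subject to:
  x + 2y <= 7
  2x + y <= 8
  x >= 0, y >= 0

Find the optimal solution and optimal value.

Feasible vertices: (0, 0), (0, 7/2), (3, 2), (4, 0)
Objective 5x + 3y at each:
  (0, 0): 0
  (0, 7/2): 21/2
  (3, 2): 21
  (4, 0): 20
Maximum is 21 at (3, 2).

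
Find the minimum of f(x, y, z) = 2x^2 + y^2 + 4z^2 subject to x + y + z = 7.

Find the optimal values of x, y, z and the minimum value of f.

Using Lagrange multipliers on f = 2x^2 + y^2 + 4z^2 with constraint x + y + z = 7:
Conditions: 2*2*x = lambda, 2*1*y = lambda, 2*4*z = lambda
So x = lambda/4, y = lambda/2, z = lambda/8
Substituting into constraint: lambda * (7/8) = 7
lambda = 8
x = 2, y = 4, z = 1
Minimum value = 28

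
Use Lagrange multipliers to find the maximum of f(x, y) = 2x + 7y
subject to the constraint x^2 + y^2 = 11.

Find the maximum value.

Set up Lagrange conditions: grad f = lambda * grad g
  2 = 2*lambda*x
  7 = 2*lambda*y
From these: x/y = 2/7, so x = 2t, y = 7t for some t.
Substitute into constraint: (2t)^2 + (7t)^2 = 11
  t^2 * 53 = 11
  t = sqrt(11/53)
Maximum = 2*x + 7*y = (2^2 + 7^2)*t = 53 * sqrt(11/53) = sqrt(583)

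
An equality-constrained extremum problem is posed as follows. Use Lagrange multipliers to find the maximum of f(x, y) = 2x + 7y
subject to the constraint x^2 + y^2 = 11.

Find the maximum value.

Set up Lagrange conditions: grad f = lambda * grad g
  2 = 2*lambda*x
  7 = 2*lambda*y
From these: x/y = 2/7, so x = 2t, y = 7t for some t.
Substitute into constraint: (2t)^2 + (7t)^2 = 11
  t^2 * 53 = 11
  t = sqrt(11/53)
Maximum = 2*x + 7*y = (2^2 + 7^2)*t = 53 * sqrt(11/53) = sqrt(583)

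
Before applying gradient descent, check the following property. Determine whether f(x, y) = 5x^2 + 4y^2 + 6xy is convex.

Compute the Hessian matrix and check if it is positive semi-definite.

f(x,y) = 5x^2 + 4y^2 + 6xy
Hessian H = [[10, 6], [6, 8]]
trace(H) = 18, det(H) = 44
Eigenvalues: (18 +/- sqrt(148)) / 2 = 15.08, 2.917
Since both eigenvalues > 0, f is convex.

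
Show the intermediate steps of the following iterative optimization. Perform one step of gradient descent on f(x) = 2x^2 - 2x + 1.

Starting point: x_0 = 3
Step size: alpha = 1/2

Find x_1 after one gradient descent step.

f(x) = 2x^2 - 2x + 1
f'(x) = 4x - 2
f'(3) = 4*3 + (-2) = 10
x_1 = x_0 - alpha * f'(x_0) = 3 - 1/2 * 10 = -2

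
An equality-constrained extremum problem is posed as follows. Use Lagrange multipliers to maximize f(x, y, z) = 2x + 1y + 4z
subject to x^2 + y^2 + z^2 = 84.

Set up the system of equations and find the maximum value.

Lagrange conditions: 2 = 2*lambda*x, 1 = 2*lambda*y, 4 = 2*lambda*z
So x:2 = y:1 = z:4, i.e. x = 2t, y = 1t, z = 4t
Constraint: t^2*(2^2 + 1^2 + 4^2) = 84
  t^2 * 21 = 84  =>  t = sqrt(4)
Maximum = 2*2t + 1*1t + 4*4t = 21*sqrt(4) = 42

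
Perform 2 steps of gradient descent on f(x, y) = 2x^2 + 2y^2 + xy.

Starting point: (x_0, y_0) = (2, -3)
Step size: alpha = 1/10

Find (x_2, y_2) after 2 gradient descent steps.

f(x,y) = 2x^2 + 2y^2 + xy
grad_x = 4x + 1y, grad_y = 4y + 1x
Step 1: grad = (5, -10), (3/2, -2)
Step 2: grad = (4, -13/2), (11/10, -27/20)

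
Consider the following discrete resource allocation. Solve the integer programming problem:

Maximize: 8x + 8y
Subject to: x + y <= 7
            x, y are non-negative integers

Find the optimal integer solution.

Objective: 8x + 8y, constraint: x + y <= 7
Coefficient of x is 8 >= coefficient of y is 8, so allocate the entire budget to x.
Optimal: x = 7, y = 0, value = 56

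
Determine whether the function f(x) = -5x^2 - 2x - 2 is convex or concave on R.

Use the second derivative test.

f(x) = -5x^2 - 2x - 2
f'(x) = -10x - 2
f''(x) = -10
Since f''(x) = -10 < 0 for all x, f is concave on R.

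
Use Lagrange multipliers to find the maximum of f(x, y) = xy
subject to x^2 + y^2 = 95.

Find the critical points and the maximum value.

Lagrange conditions: y = 2*lambda*x and x = 2*lambda*y
If x = 0 then y = 0, violating the constraint, so x, y != 0.
Dividing: y/x = x/y => x^2 = y^2 => y = x or y = -x
Constraint: 2x^2 = 95 => x^2 = 95/2 => x = +/-sqrt(95/2)
Critical points: (sqrt(95/2), sqrt(95/2)), (-sqrt(95/2), -sqrt(95/2)), (sqrt(95/2), -sqrt(95/2)), (-sqrt(95/2), sqrt(95/2))
  y = x:  xy = x^2 = 95/2  at (sqrt(95/2), sqrt(95/2)) and (-sqrt(95/2), -sqrt(95/2))
  y = -x: xy = -x^2 = -95/2 at (sqrt(95/2), -sqrt(95/2)) and (-sqrt(95/2), sqrt(95/2))
Maximum xy = 95/2 at (sqrt(95/2), sqrt(95/2)) and (-sqrt(95/2), -sqrt(95/2))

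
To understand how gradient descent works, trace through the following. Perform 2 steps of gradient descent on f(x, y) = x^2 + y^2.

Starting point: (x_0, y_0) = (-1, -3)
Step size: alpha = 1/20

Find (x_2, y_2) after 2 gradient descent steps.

f(x,y) = x^2 + y^2
grad_x = 2x + 0y, grad_y = 2y + 0x
Step 1: grad = (-2, -6), (-9/10, -27/10)
Step 2: grad = (-9/5, -27/5), (-81/100, -243/100)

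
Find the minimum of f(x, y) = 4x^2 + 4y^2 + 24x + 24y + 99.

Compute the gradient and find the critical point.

f(x,y) = 4x^2 + 4y^2 + 24x + 24y + 99
df/dx = 8x + (24) = 0  =>  x = -3
df/dy = 8y + (24) = 0  =>  y = -3
f(-3, -3) = 4*(-3)^2 + 4*(-3)^2 + 24*(-3) + 24*(-3) + 99 = 27
Hessian is diagonal with entries 8, 8 > 0, so this is a minimum.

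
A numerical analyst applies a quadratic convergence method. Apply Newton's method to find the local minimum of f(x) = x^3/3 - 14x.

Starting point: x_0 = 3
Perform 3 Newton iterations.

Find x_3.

f(x) = x^3/3 - 14x
f'(x) = x^2 - 14, f''(x) = 2x
Newton update: x_{n+1} = x_n - (x_n^2 - 14)/(2*x_n)
Step 1: x_0 = 3, f'=-5, f''=6, x_1 = 23/6
Step 2: x_1 = 23/6, f'=25/36, f''=23/3, x_2 = 1033/276
Step 3: x_2 = 1033/276, f'=625/76176, f''=1033/138, x_3 = 2133553/570216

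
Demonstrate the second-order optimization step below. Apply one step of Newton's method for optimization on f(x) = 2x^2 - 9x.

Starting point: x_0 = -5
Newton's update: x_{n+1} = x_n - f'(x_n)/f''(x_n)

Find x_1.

f(x) = 2x^2 - 9x
f'(x) = 4x + (-9), f''(x) = 4
Newton step: x_1 = x_0 - f'(x_0)/f''(x_0)
f'(-5) = -29
x_1 = -5 - -29/4 = 9/4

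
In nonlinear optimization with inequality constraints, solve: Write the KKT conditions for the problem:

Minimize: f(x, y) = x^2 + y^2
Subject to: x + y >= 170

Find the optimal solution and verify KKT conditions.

KKT conditions for min x^2 + y^2 s.t. x + y >= 170:
Stationarity: 2x = mu, 2y = mu
So x = y = mu/2.
Complementary slackness: mu*(x + y - 170) = 0
Primal feasibility: x + y >= 170; dual feasibility: mu >= 0
If mu = 0 then x = y = 0, but 0 + 0 < 170 is infeasible, so the constraint is active.
Constraint active: x + y = 2*(mu/2) = 170 => mu = 170
x = y = 85, f = 14450
Verify: stationarity 2*85 = 170 = mu; primal 85 + 85 = 170 >= 170; dual mu = 170 >= 0; complementary slackness 170*(170 - 170) = 0. All KKT conditions hold.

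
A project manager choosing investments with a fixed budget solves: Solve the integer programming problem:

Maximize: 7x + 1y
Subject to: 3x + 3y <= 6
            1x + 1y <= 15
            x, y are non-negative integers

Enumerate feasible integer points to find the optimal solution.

Constraint 1: 3x + 3y <= 6
Constraint 2: 1x + 1y <= 15
Feasible x range (need y >= 0): 0 <= x <= min(6/3, 15/1) => x in {0, ..., 2}.
Enumerate feasible integer points row by row (the coefficient of y is 1 > 0, so for each x the largest feasible y gives the best value):
  x = 0: y <= min((6 - 3*0)/3, (15 - 1*0)/1) => y in {0, ..., 2}; best 7*0 + 1*2 = 2
  x = 1: y <= min((6 - 3*1)/3, (15 - 1*1)/1) => y in {0, ..., 1}; best 7*1 + 1*1 = 8
  x = 2: y <= min((6 - 3*2)/3, (15 - 1*2)/1) => y in {0}; best 7*2 + 1*0 = 14
The maximum 7x + 1y = 14 is achieved at x = 2, y = 0.
Check: 3*2 + 3*0 = 6 <= 6 and 1*2 + 1*0 = 2 <= 15.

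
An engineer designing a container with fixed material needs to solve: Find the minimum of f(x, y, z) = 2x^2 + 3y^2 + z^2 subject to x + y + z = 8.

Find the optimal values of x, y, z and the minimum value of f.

Using Lagrange multipliers on f = 2x^2 + 3y^2 + z^2 with constraint x + y + z = 8:
Conditions: 2*2*x = lambda, 2*3*y = lambda, 2*1*z = lambda
So x = lambda/4, y = lambda/6, z = lambda/2
Substituting into constraint: lambda * (11/12) = 8
lambda = 96/11
x = 24/11, y = 16/11, z = 48/11
Minimum value = 384/11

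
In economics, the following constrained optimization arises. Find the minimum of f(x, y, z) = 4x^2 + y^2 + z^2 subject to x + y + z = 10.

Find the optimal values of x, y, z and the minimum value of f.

Using Lagrange multipliers on f = 4x^2 + y^2 + z^2 with constraint x + y + z = 10:
Conditions: 2*4*x = lambda, 2*1*y = lambda, 2*1*z = lambda
So x = lambda/8, y = lambda/2, z = lambda/2
Substituting into constraint: lambda * (9/8) = 10
lambda = 80/9
x = 10/9, y = 40/9, z = 40/9
Minimum value = 400/9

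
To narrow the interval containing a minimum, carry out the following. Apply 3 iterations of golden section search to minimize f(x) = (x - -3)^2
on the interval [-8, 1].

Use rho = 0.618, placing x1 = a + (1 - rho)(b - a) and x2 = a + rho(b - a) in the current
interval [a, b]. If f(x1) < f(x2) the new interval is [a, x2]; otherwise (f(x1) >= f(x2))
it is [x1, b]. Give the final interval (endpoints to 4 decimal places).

Golden section search for min of f(x) = (x - -3)^2 on [-8, 1].
Each step: x1 = a + (1 - rho)(b - a), x2 = a + rho(b - a); if f(x1) < f(x2) keep [a, x2], otherwise keep [x1, b].
Step 1: [-8.0000, 1.0000], x1=-4.5620 (f=2.4398), x2=-2.4380 (f=0.3158); f(x1) > f(x2) => keep [-4.5620, 1.0000]
Step 2: [-4.5620, 1.0000], x1=-2.4373 (f=0.3166), x2=-1.1247 (f=3.5168); f(x1) < f(x2) => keep [-4.5620, -1.1247]
Step 3: [-4.5620, -1.1247], x1=-3.2489 (f=0.0620), x2=-2.4377 (f=0.3161); f(x1) < f(x2) => keep [-4.5620, -2.4377]
Final interval: [-4.5620, -2.4377]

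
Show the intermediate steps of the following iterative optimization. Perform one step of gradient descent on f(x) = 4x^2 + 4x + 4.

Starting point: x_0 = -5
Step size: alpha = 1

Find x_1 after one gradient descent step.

f(x) = 4x^2 + 4x + 4
f'(x) = 8x + 4
f'(-5) = 8*-5 + (4) = -36
x_1 = x_0 - alpha * f'(x_0) = -5 - 1 * -36 = 31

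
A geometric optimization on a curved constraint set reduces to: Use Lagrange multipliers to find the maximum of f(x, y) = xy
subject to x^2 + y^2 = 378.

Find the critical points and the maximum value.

Lagrange conditions: y = 2*lambda*x and x = 2*lambda*y
If x = 0 then y = 0, violating the constraint, so x, y != 0.
Dividing: y/x = x/y => x^2 = y^2 => y = x or y = -x
Constraint: 2x^2 = 378 => x^2 = 189 => x = +/-sqrt(189)
Critical points: (sqrt(189), sqrt(189)), (-sqrt(189), -sqrt(189)), (sqrt(189), -sqrt(189)), (-sqrt(189), sqrt(189))
  y = x:  xy = x^2 = 189  at (sqrt(189), sqrt(189)) and (-sqrt(189), -sqrt(189))
  y = -x: xy = -x^2 = -189 at (sqrt(189), -sqrt(189)) and (-sqrt(189), sqrt(189))
Maximum xy = 189 at (sqrt(189), sqrt(189)) and (-sqrt(189), -sqrt(189))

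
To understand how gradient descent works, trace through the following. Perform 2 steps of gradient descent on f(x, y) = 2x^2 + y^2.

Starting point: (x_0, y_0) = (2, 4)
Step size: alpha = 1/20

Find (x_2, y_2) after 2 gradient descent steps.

f(x,y) = 2x^2 + y^2
grad_x = 4x + 0y, grad_y = 2y + 0x
Step 1: grad = (8, 8), (8/5, 18/5)
Step 2: grad = (32/5, 36/5), (32/25, 81/25)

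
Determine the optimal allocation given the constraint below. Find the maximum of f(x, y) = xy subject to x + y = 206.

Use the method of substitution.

Substitute y = 206 - x into f(x,y) = xy:
g(x) = x(206 - x) = 206x - x^2
g'(x) = 206 - 2x = 0  =>  x = 103
y = 206 - 103 = 103
Maximum value = 103 * 103 = 10609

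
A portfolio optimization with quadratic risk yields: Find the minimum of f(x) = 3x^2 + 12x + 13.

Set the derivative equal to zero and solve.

f(x) = 3x^2 + 12x + 13
f'(x) = 6x + (12) = 0
x = -12/6 = -2
f(-2) = 1
Since f''(x) = 6 > 0, this is a minimum.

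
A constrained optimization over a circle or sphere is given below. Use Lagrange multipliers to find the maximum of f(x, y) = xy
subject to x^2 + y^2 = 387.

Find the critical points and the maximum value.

Lagrange conditions: y = 2*lambda*x and x = 2*lambda*y
If x = 0 then y = 0, violating the constraint, so x, y != 0.
Dividing: y/x = x/y => x^2 = y^2 => y = x or y = -x
Constraint: 2x^2 = 387 => x^2 = 387/2 => x = +/-sqrt(387/2)
Critical points: (sqrt(387/2), sqrt(387/2)), (-sqrt(387/2), -sqrt(387/2)), (sqrt(387/2), -sqrt(387/2)), (-sqrt(387/2), sqrt(387/2))
  y = x:  xy = x^2 = 387/2  at (sqrt(387/2), sqrt(387/2)) and (-sqrt(387/2), -sqrt(387/2))
  y = -x: xy = -x^2 = -387/2 at (sqrt(387/2), -sqrt(387/2)) and (-sqrt(387/2), sqrt(387/2))
Maximum xy = 387/2 at (sqrt(387/2), sqrt(387/2)) and (-sqrt(387/2), -sqrt(387/2))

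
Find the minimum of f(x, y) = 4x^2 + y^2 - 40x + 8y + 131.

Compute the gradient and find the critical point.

f(x,y) = 4x^2 + y^2 - 40x + 8y + 131
df/dx = 8x + (-40) = 0  =>  x = 5
df/dy = 2y + (8) = 0  =>  y = -4
f(5, -4) = 4*(5)^2 + 1*(-4)^2 + -40*(5) + 8*(-4) + 131 = 15
Hessian is diagonal with entries 8, 2 > 0, so this is a minimum.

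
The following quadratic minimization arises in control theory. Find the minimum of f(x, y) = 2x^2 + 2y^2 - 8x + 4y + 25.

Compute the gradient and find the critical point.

f(x,y) = 2x^2 + 2y^2 - 8x + 4y + 25
df/dx = 4x + (-8) = 0  =>  x = 2
df/dy = 4y + (4) = 0  =>  y = -1
f(2, -1) = 2*(2)^2 + 2*(-1)^2 + -8*(2) + 4*(-1) + 25 = 15
Hessian is diagonal with entries 4, 4 > 0, so this is a minimum.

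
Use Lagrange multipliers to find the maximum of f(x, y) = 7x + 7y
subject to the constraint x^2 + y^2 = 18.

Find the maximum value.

Set up Lagrange conditions: grad f = lambda * grad g
  7 = 2*lambda*x
  7 = 2*lambda*y
From these: x/y = 7/7, so x = 7t, y = 7t for some t.
Substitute into constraint: (7t)^2 + (7t)^2 = 18
  t^2 * 98 = 18
  t = sqrt(18/98)
Maximum = 7*x + 7*y = (7^2 + 7^2)*t = 98 * sqrt(18/98) = 42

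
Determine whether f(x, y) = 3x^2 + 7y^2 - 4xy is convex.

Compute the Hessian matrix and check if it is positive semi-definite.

f(x,y) = 3x^2 + 7y^2 - 4xy
Hessian H = [[6, -4], [-4, 14]]
trace(H) = 20, det(H) = 68
Eigenvalues: (20 +/- sqrt(128)) / 2 = 15.66, 4.343
Since both eigenvalues > 0, f is convex.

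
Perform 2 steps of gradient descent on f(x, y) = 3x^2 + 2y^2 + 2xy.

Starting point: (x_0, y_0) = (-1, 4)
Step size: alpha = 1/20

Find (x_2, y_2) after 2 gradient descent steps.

f(x,y) = 3x^2 + 2y^2 + 2xy
grad_x = 6x + 2y, grad_y = 4y + 2x
Step 1: grad = (2, 14), (-11/10, 33/10)
Step 2: grad = (0, 11), (-11/10, 11/4)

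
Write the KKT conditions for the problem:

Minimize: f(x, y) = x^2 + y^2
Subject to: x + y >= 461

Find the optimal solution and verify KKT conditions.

KKT conditions for min x^2 + y^2 s.t. x + y >= 461:
Stationarity: 2x = mu, 2y = mu
So x = y = mu/2.
Complementary slackness: mu*(x + y - 461) = 0
Primal feasibility: x + y >= 461; dual feasibility: mu >= 0
If mu = 0 then x = y = 0, but 0 + 0 < 461 is infeasible, so the constraint is active.
Constraint active: x + y = 2*(mu/2) = 461 => mu = 461
x = y = 461/2, f = 212521/2
Verify: stationarity 2*(461/2) = 461 = mu; primal 461/2 + 461/2 = 461 >= 461; dual mu = 461 >= 0; complementary slackness 461*(461 - 461) = 0. All KKT conditions hold.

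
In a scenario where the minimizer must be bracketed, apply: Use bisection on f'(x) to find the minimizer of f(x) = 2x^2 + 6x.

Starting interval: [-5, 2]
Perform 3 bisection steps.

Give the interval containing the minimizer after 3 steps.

Finding critical point of f(x) = 2x^2 + 6x using bisection on f'(x) = 4x + 6.
f'(x) = 0 when x = -3/2.
Starting interval: [-5, 2]
Step 1: mid = -3/2, f'(mid) = 0, new interval = [-3/2, -3/2]
Step 2: mid = -3/2, f'(mid) = 0, new interval = [-3/2, -3/2]
Step 3: mid = -3/2, f'(mid) = 0, new interval = [-3/2, -3/2]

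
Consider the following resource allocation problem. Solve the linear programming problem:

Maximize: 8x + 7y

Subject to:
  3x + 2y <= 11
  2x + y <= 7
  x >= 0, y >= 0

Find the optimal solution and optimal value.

Feasible vertices: (0, 0), (0, 11/2), (3, 1), (7/2, 0)
Objective 8x + 7y at each:
  (0, 0): 0
  (0, 11/2): 77/2
  (3, 1): 31
  (7/2, 0): 28
Maximum is 77/2 at (0, 11/2).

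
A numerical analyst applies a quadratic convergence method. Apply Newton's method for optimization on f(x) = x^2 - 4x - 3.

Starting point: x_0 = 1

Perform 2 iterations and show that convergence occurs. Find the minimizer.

f(x) = x^2 - 4x - 3, f'(x) = 2x + (-4), f''(x) = 2
Step 1: f'(1) = -2, x_1 = 1 - -2/2 = 2
Step 2: f'(2) = 0, x_2 = 2 (converged)
Newton's method converges in 1 step for quadratics.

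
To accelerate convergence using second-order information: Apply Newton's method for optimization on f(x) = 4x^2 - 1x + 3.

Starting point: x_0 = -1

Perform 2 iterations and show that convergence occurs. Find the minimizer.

f(x) = 4x^2 - 1x + 3, f'(x) = 8x + (-1), f''(x) = 8
Step 1: f'(-1) = -9, x_1 = -1 - -9/8 = 1/8
Step 2: f'(1/8) = 0, x_2 = 1/8 (converged)
Newton's method converges in 1 step for quadratics.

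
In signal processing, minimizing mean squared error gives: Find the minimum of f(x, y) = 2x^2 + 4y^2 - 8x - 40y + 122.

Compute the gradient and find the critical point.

f(x,y) = 2x^2 + 4y^2 - 8x - 40y + 122
df/dx = 4x + (-8) = 0  =>  x = 2
df/dy = 8y + (-40) = 0  =>  y = 5
f(2, 5) = 2*(2)^2 + 4*(5)^2 + -8*(2) + -40*(5) + 122 = 14
Hessian is diagonal with entries 4, 8 > 0, so this is a minimum.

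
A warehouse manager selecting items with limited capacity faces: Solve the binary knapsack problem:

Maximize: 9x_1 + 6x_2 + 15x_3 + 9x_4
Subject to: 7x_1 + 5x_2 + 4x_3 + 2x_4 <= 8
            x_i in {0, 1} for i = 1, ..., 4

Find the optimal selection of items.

Items: item 1 (v=9, w=7), item 2 (v=6, w=5), item 3 (v=15, w=4), item 4 (v=9, w=2)
Capacity: 8
Checking all 16 subsets (w = total weight, v = total value):
  {}: w = 0, v = 0
  {1}: w = 7, v = 9
  {2}: w = 5, v = 6
  {3}: w = 4, v = 15
  {4}: w = 2, v = 9
  {1, 2}: w = 12 > 8, infeasible
  {1, 3}: w = 11 > 8, infeasible
  {1, 4}: w = 9 > 8, infeasible
  {2, 3}: w = 9 > 8, infeasible
  {2, 4}: w = 7, v = 15
  {3, 4}: w = 6, v = 24
  {1, 2, 3}: w = 16 > 8, infeasible
  {1, 2, 4}: w = 14 > 8, infeasible
  {1, 3, 4}: w = 13 > 8, infeasible
  {2, 3, 4}: w = 11 > 8, infeasible
  {1, 2, 3, 4}: w = 18 > 8, infeasible
Best feasible subset: items [3, 4]
Total weight: 6 <= 8, total value: 24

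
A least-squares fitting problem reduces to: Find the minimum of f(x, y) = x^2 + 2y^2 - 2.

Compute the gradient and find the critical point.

f(x,y) = x^2 + 2y^2 - 2
df/dx = 2x + (0) = 0  =>  x = 0
df/dy = 4y + (0) = 0  =>  y = 0
f(0, 0) = 1*(0)^2 + 2*(0)^2 + -2 = -2
Hessian is diagonal with entries 2, 4 > 0, so this is a minimum.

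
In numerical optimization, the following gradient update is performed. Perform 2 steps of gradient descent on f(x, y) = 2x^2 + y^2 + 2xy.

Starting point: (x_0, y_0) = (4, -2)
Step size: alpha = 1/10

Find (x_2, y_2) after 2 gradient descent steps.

f(x,y) = 2x^2 + y^2 + 2xy
grad_x = 4x + 2y, grad_y = 2y + 2x
Step 1: grad = (12, 4), (14/5, -12/5)
Step 2: grad = (32/5, 4/5), (54/25, -62/25)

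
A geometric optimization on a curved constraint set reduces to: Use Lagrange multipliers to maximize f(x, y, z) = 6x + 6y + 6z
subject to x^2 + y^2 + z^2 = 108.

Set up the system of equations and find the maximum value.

Lagrange conditions: 6 = 2*lambda*x, 6 = 2*lambda*y, 6 = 2*lambda*z
So x:6 = y:6 = z:6, i.e. x = 6t, y = 6t, z = 6t
Constraint: t^2*(6^2 + 6^2 + 6^2) = 108
  t^2 * 108 = 108  =>  t = sqrt(1)
Maximum = 6*6t + 6*6t + 6*6t = 108*sqrt(1) = 108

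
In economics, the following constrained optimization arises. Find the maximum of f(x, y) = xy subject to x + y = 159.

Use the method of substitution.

Substitute y = 159 - x into f(x,y) = xy:
g(x) = x(159 - x) = 159x - x^2
g'(x) = 159 - 2x = 0  =>  x = 159/2
y = 159 - 159/2 = 159/2
Maximum value = (159/2) * (159/2) = 25281/4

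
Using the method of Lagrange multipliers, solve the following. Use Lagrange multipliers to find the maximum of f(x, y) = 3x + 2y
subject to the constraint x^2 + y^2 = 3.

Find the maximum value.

Set up Lagrange conditions: grad f = lambda * grad g
  3 = 2*lambda*x
  2 = 2*lambda*y
From these: x/y = 3/2, so x = 3t, y = 2t for some t.
Substitute into constraint: (3t)^2 + (2t)^2 = 3
  t^2 * 13 = 3
  t = sqrt(3/13)
Maximum = 3*x + 2*y = (3^2 + 2^2)*t = 13 * sqrt(3/13) = sqrt(39)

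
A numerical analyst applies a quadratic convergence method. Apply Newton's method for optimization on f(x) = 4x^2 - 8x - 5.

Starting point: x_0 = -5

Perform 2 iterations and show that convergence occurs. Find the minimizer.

f(x) = 4x^2 - 8x - 5, f'(x) = 8x + (-8), f''(x) = 8
Step 1: f'(-5) = -48, x_1 = -5 - -48/8 = 1
Step 2: f'(1) = 0, x_2 = 1 (converged)
Newton's method converges in 1 step for quadratics.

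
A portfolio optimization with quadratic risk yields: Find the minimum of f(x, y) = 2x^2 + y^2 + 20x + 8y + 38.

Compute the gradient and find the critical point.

f(x,y) = 2x^2 + y^2 + 20x + 8y + 38
df/dx = 4x + (20) = 0  =>  x = -5
df/dy = 2y + (8) = 0  =>  y = -4
f(-5, -4) = 2*(-5)^2 + 1*(-4)^2 + 20*(-5) + 8*(-4) + 38 = -28
Hessian is diagonal with entries 4, 2 > 0, so this is a minimum.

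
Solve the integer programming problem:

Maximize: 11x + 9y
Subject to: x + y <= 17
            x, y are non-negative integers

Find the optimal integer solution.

Objective: 11x + 9y, constraint: x + y <= 17
Coefficient of x is 11 >= coefficient of y is 9, so allocate the entire budget to x.
Optimal: x = 17, y = 0, value = 187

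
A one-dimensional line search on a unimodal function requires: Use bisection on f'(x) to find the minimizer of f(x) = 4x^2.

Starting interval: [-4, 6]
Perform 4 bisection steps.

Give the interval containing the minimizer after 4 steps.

Finding critical point of f(x) = 4x^2 using bisection on f'(x) = 8x + 0.
f'(x) = 0 when x = 0.
Starting interval: [-4, 6]
Step 1: mid = 1, f'(mid) = 8, new interval = [-4, 1]
Step 2: mid = -3/2, f'(mid) = -12, new interval = [-3/2, 1]
Step 3: mid = -1/4, f'(mid) = -2, new interval = [-1/4, 1]
Step 4: mid = 3/8, f'(mid) = 3, new interval = [-1/4, 3/8]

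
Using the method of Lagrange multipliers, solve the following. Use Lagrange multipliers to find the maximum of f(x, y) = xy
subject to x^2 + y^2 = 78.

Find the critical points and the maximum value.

Lagrange conditions: y = 2*lambda*x and x = 2*lambda*y
If x = 0 then y = 0, violating the constraint, so x, y != 0.
Dividing: y/x = x/y => x^2 = y^2 => y = x or y = -x
Constraint: 2x^2 = 78 => x^2 = 39 => x = +/-sqrt(39)
Critical points: (sqrt(39), sqrt(39)), (-sqrt(39), -sqrt(39)), (sqrt(39), -sqrt(39)), (-sqrt(39), sqrt(39))
  y = x:  xy = x^2 = 39  at (sqrt(39), sqrt(39)) and (-sqrt(39), -sqrt(39))
  y = -x: xy = -x^2 = -39 at (sqrt(39), -sqrt(39)) and (-sqrt(39), sqrt(39))
Maximum xy = 39 at (sqrt(39), sqrt(39)) and (-sqrt(39), -sqrt(39))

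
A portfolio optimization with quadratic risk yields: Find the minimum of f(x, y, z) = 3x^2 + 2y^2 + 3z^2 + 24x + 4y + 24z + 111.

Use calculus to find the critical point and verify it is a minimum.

f(x,y,z) = 3x^2 + 2y^2 + 3z^2 + 24x + 4y + 24z + 111
df/dx = 6x + (24) = 0 => x = -4
df/dy = 4y + (4) = 0 => y = -1
df/dz = 6z + (24) = 0 => z = -4
f(-4,-1,-4) = 3*(-4)^2 + 2*(-1)^2 + 3*(-4)^2 + 24*(-4) + 4*(-1) + 24*(-4) + 111 = 13
Hessian is diagonal with entries 6, 4, 6 > 0, confirmed minimum.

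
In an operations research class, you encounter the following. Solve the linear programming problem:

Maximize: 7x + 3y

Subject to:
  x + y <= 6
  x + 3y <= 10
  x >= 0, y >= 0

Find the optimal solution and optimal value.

Feasible vertices: (0, 0), (0, 10/3), (4, 2), (6, 0)
Objective 7x + 3y at each:
  (0, 0): 0
  (0, 10/3): 10
  (4, 2): 34
  (6, 0): 42
Maximum is 42 at (6, 0).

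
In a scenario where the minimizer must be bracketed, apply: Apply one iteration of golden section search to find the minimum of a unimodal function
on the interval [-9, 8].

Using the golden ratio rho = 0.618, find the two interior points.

Golden section search on [-9, 8].
Golden ratio rho = 0.618 (approx).
Interior points:
  x_1 = -9 + (1-0.618)*17 = -2.5060
  x_2 = -9 + 0.618*17 = 1.5060
Compare f(x_1) and f(x_2) to determine which subinterval to keep.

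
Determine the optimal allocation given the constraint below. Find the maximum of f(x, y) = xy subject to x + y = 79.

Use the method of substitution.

Substitute y = 79 - x into f(x,y) = xy:
g(x) = x(79 - x) = 79x - x^2
g'(x) = 79 - 2x = 0  =>  x = 79/2
y = 79 - 79/2 = 79/2
Maximum value = (79/2) * (79/2) = 6241/4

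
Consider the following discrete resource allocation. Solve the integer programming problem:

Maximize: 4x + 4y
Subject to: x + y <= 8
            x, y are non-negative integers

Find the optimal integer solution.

Objective: 4x + 4y, constraint: x + y <= 8
Coefficient of x is 4 >= coefficient of y is 4, so allocate the entire budget to x.
Optimal: x = 8, y = 0, value = 32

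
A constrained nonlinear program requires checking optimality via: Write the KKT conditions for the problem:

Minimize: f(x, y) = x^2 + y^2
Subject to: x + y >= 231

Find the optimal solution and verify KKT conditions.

KKT conditions for min x^2 + y^2 s.t. x + y >= 231:
Stationarity: 2x = mu, 2y = mu
So x = y = mu/2.
Complementary slackness: mu*(x + y - 231) = 0
Primal feasibility: x + y >= 231; dual feasibility: mu >= 0
If mu = 0 then x = y = 0, but 0 + 0 < 231 is infeasible, so the constraint is active.
Constraint active: x + y = 2*(mu/2) = 231 => mu = 231
x = y = 231/2, f = 53361/2
Verify: stationarity 2*(231/2) = 231 = mu; primal 231/2 + 231/2 = 231 >= 231; dual mu = 231 >= 0; complementary slackness 231*(231 - 231) = 0. All KKT conditions hold.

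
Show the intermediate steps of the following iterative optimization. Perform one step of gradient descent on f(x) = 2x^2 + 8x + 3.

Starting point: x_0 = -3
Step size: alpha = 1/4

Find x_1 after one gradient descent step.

f(x) = 2x^2 + 8x + 3
f'(x) = 4x + 8
f'(-3) = 4*-3 + (8) = -4
x_1 = x_0 - alpha * f'(x_0) = -3 - 1/4 * -4 = -2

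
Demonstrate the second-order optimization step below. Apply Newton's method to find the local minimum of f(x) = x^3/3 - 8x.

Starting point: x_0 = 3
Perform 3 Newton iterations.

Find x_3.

f(x) = x^3/3 - 8x
f'(x) = x^2 - 8, f''(x) = 2x
Newton update: x_{n+1} = x_n - (x_n^2 - 8)/(2*x_n)
Step 1: x_0 = 3, f'=1, f''=6, x_1 = 17/6
Step 2: x_1 = 17/6, f'=1/36, f''=17/3, x_2 = 577/204
Step 3: x_2 = 577/204, f'=1/41616, f''=577/102, x_3 = 665857/235416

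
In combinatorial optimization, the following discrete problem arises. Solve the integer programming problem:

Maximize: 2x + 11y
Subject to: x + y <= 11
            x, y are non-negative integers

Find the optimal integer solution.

Objective: 2x + 11y, constraint: x + y <= 11
Coefficient of y is 11 > coefficient of x is 2, so allocate the entire budget to y.
Optimal: x = 0, y = 11, value = 121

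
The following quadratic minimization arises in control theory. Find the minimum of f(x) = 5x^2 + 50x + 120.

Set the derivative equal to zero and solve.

f(x) = 5x^2 + 50x + 120
f'(x) = 10x + (50) = 0
x = -50/10 = -5
f(-5) = -5
Since f''(x) = 10 > 0, this is a minimum.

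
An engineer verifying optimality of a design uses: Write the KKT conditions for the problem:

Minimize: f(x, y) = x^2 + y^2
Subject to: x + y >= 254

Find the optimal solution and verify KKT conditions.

KKT conditions for min x^2 + y^2 s.t. x + y >= 254:
Stationarity: 2x = mu, 2y = mu
So x = y = mu/2.
Complementary slackness: mu*(x + y - 254) = 0
Primal feasibility: x + y >= 254; dual feasibility: mu >= 0
If mu = 0 then x = y = 0, but 0 + 0 < 254 is infeasible, so the constraint is active.
Constraint active: x + y = 2*(mu/2) = 254 => mu = 254
x = y = 127, f = 32258
Verify: stationarity 2*127 = 254 = mu; primal 127 + 127 = 254 >= 254; dual mu = 254 >= 0; complementary slackness 254*(254 - 254) = 0. All KKT conditions hold.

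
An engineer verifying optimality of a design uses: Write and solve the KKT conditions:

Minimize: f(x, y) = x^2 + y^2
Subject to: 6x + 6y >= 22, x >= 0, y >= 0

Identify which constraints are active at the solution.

KKT conditions for min x^2 + y^2 s.t. 6x + 6y >= 22, x >= 0, y >= 0:
Stationarity: 2x = mu*6 + mu_x, 2y = mu*6 + mu_y, with mu, mu_x, mu_y >= 0
Complementary slackness: mu*(6x + 6y - 22) = 0, mu_x*x = 0, mu_y*y = 0
(0, 0) is infeasible (6*0 + 6*0 < 22), so if mu = 0 stationarity would force x = mu_x/2 >= 0, y = mu_y/2 >= 0 with mu_x*x = mu_y*y = 0, i.e. x = y = 0: contradiction. Hence mu > 0 and 6x + 6y = 22 is active.
Try x > 0, y > 0 (so mu_x = mu_y = 0): x = 6*mu/2, y = 6*mu/2
Substitute: 6*(6*mu/2) + 6*(6*mu/2) = 22
  mu*72/2 = 22 => mu = 11/18
x* = 11/6 > 0, y* = 11/6 > 0, consistent with mu_x = mu_y = 0.
f is convex and the constraints are linear, so this KKT point is the global minimum.
f* = 121/18
Active constraints: 6x + 6y >= 22 (holds with equality, mu = 11/18 > 0); x >= 0 and y >= 0 are inactive (mu_x = mu_y = 0).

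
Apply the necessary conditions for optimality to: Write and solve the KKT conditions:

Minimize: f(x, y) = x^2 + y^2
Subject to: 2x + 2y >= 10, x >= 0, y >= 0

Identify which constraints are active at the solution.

KKT conditions for min x^2 + y^2 s.t. 2x + 2y >= 10, x >= 0, y >= 0:
Stationarity: 2x = mu*2 + mu_x, 2y = mu*2 + mu_y, with mu, mu_x, mu_y >= 0
Complementary slackness: mu*(2x + 2y - 10) = 0, mu_x*x = 0, mu_y*y = 0
(0, 0) is infeasible (2*0 + 2*0 < 10), so if mu = 0 stationarity would force x = mu_x/2 >= 0, y = mu_y/2 >= 0 with mu_x*x = mu_y*y = 0, i.e. x = y = 0: contradiction. Hence mu > 0 and 2x + 2y = 10 is active.
Try x > 0, y > 0 (so mu_x = mu_y = 0): x = 2*mu/2, y = 2*mu/2
Substitute: 2*(2*mu/2) + 2*(2*mu/2) = 10
  mu*8/2 = 10 => mu = 5/2
x* = 5/2 > 0, y* = 5/2 > 0, consistent with mu_x = mu_y = 0.
f is convex and the constraints are linear, so this KKT point is the global minimum.
f* = 25/2
Active constraints: 2x + 2y >= 10 (holds with equality, mu = 5/2 > 0); x >= 0 and y >= 0 are inactive (mu_x = mu_y = 0).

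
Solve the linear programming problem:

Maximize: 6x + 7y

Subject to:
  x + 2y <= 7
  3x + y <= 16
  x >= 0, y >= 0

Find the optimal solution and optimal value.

Feasible vertices: (0, 0), (0, 7/2), (5, 1), (16/3, 0)
Objective 6x + 7y at each:
  (0, 0): 0
  (0, 7/2): 49/2
  (5, 1): 37
  (16/3, 0): 32
Maximum is 37 at (5, 1).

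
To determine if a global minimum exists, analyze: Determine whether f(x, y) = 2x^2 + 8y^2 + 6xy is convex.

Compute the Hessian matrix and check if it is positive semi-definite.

f(x,y) = 2x^2 + 8y^2 + 6xy
Hessian H = [[4, 6], [6, 16]]
trace(H) = 20, det(H) = 28
Eigenvalues: (20 +/- sqrt(288)) / 2 = 18.49, 1.515
Since both eigenvalues > 0, f is convex.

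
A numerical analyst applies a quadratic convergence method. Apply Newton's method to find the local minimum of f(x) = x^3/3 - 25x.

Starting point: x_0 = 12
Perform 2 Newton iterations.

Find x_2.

f(x) = x^3/3 - 25x
f'(x) = x^2 - 25, f''(x) = 2x
Newton update: x_{n+1} = x_n - (x_n^2 - 25)/(2*x_n)
Step 1: x_0 = 12, f'=119, f''=24, x_1 = 169/24
Step 2: x_1 = 169/24, f'=14161/576, f''=169/12, x_2 = 42961/8112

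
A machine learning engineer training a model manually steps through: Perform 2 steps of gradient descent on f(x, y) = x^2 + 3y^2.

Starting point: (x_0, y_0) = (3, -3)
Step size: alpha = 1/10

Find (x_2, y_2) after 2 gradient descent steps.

f(x,y) = x^2 + 3y^2
grad_x = 2x + 0y, grad_y = 6y + 0x
Step 1: grad = (6, -18), (12/5, -6/5)
Step 2: grad = (24/5, -36/5), (48/25, -12/25)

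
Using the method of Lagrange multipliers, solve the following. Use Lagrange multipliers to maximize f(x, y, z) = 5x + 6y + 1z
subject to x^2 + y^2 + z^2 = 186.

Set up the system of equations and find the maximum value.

Lagrange conditions: 5 = 2*lambda*x, 6 = 2*lambda*y, 1 = 2*lambda*z
So x:5 = y:6 = z:1, i.e. x = 5t, y = 6t, z = 1t
Constraint: t^2*(5^2 + 6^2 + 1^2) = 186
  t^2 * 62 = 186  =>  t = sqrt(3)
Maximum = 5*5t + 6*6t + 1*1t = 62*sqrt(3) = sqrt(11532)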